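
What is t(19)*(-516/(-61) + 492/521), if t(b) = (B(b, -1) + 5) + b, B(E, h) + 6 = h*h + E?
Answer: 11356224/31781 ≈ 357.33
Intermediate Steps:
B(E, h) = -6 + E + h² (B(E, h) = -6 + (h*h + E) = -6 + (h² + E) = -6 + (E + h²) = -6 + E + h²)
t(b) = 2*b (t(b) = ((-6 + b + (-1)²) + 5) + b = ((-6 + b + 1) + 5) + b = ((-5 + b) + 5) + b = b + b = 2*b)
t(19)*(-516/(-61) + 492/521) = (2*19)*(-516/(-61) + 492/521) = 38*(-516*(-1/61) + 492*(1/521)) = 38*(516/61 + 492/521) = 38*(298848/31781) = 11356224/31781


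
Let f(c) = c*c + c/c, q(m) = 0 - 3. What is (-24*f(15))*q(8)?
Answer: 16272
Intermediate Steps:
q(m) = -3
f(c) = 1 + c**2 (f(c) = c**2 + 1 = 1 + c**2)
(-24*f(15))*q(8) = -24*(1 + 15**2)*(-3) = -24*(1 + 225)*(-3) = -24*226*(-3) = -5424*(-3) = 16272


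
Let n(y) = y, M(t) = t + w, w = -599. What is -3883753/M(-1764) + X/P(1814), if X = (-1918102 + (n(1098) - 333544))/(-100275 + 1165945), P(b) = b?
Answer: 1876944043976554/1141993818235 ≈ 1643.6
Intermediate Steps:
M(t) = -599 + t (M(t) = t - 599 = -599 + t)
X = -1125274/532835 (X = (-1918102 + (1098 - 333544))/(-100275 + 1165945) = (-1918102 - 332446)/1065670 = -2250548*1/1065670 = -1125274/532835 ≈ -2.1119)
-3883753/M(-1764) + X/P(1814) = -3883753/(-599 - 1764) - 1125274/532835/1814 = -3883753/(-2363) - 1125274/532835*1/1814 = -3883753*(-1/2363) - 562637/483281345 = 3883753/2363 - 562637/483281345 = 1876944043976554/1141993818235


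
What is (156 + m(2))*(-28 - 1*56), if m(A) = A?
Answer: -13272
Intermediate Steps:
(156 + m(2))*(-28 - 1*56) = (156 + 2)*(-28 - 1*56) = 158*(-28 - 56) = 158*(-84) = -13272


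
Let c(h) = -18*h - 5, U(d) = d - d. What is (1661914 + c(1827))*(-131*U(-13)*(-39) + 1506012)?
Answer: 2453328186276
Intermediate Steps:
U(d) = 0
c(h) = -5 - 18*h
(1661914 + c(1827))*(-131*U(-13)*(-39) + 1506012) = (1661914 + (-5 - 18*1827))*(-131*0*(-39) + 1506012) = (1661914 + (-5 - 32886))*(0*(-39) + 1506012) = (1661914 - 32891)*(0 + 1506012) = 1629023*1506012 = 2453328186276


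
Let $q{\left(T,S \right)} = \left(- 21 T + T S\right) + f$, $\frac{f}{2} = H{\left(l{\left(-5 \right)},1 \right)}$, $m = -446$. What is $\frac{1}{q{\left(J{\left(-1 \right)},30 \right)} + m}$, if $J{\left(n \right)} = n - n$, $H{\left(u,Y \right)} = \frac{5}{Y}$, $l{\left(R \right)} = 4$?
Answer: $- \frac{1}{436} \approx -0.0022936$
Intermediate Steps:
$J{\left(n \right)} = 0$
$f = 10$ ($f = 2 \cdot \frac{5}{1} = 2 \cdot 5 \cdot 1 = 2 \cdot 5 = 10$)
$q{\left(T,S \right)} = 10 - 21 T + S T$ ($q{\left(T,S \right)} = \left(- 21 T + T S\right) + 10 = \left(- 21 T + S T\right) + 10 = 10 - 21 T + S T$)
$\frac{1}{q{\left(J{\left(-1 \right)},30 \right)} + m} = \frac{1}{\left(10 - 0 + 30 \cdot 0\right) - 446} = \frac{1}{\left(10 + 0 + 0\right) - 446} = \frac{1}{10 - 446} = \frac{1}{-436} = - \frac{1}{436}$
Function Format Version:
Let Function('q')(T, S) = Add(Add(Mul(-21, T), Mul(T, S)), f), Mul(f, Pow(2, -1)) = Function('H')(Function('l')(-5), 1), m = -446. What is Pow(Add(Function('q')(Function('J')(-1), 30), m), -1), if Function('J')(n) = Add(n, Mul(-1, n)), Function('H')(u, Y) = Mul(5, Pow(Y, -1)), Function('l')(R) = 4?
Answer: Rational(-1, 436) ≈ -0.0022936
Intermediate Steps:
Function('J')(n) = 0
f = 10 (f = Mul(2, Mul(5, Pow(1, -1))) = Mul(2, Mul(5, 1)) = Mul(2, 5) = 10)
Function('q')(T, S) = Add(10, Mul(-21, T), Mul(S, T)) (Function('q')(T, S) = Add(Add(Mul(-21, T), Mul(T, S)), 10) = Add(Add(Mul(-21, T), Mul(S, T)), 10) = Add(10, Mul(-21, T), Mul(S, T)))
Pow(Add(Function('q')(Function('J')(-1), 30), m), -1) = Pow(Add(Add(10, Mul(-21, 0), Mul(30, 0)), -446), -1) = Pow(Add(Add(10, 0, 0), -446), -1) = Pow(Add(10, -446), -1) = Pow(-436, -1) = Rational(-1, 436)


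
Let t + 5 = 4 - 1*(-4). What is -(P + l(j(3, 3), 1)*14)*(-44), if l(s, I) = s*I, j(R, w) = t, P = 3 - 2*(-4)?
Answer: 2332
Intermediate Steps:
P = 11 (P = 3 + 8 = 11)
t = 3 (t = -5 + (4 - 1*(-4)) = -5 + (4 + 4) = -5 + 8 = 3)
j(R, w) = 3
l(s, I) = I*s
-(P + l(j(3, 3), 1)*14)*(-44) = -(11 + (1*3)*14)*(-44) = -(11 + 3*14)*(-44) = -(11 + 42)*(-44) = -1*53*(-44) = -53*(-44) = 2332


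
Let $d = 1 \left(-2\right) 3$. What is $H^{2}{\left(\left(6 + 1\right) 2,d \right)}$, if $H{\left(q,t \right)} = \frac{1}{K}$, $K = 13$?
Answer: $\frac{1}{169} \approx 0.0059172$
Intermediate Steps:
$d = -6$ ($d = \left(-2\right) 3 = -6$)
$H{\left(q,t \right)} = \frac{1}{13}$
$H^{2}{\left(\left(6 + 1\right) 2,d \right)} = \left(\frac{1}{13}\right)^{2} = \frac{1}{169}$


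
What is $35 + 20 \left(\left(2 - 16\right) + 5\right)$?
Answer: $-145$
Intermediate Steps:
$35 + 20 \left(\left(2 - 16\right) + 5\right) = 35 + 20 \left(-14 + 5\right) = 35 + 20 \left(-9\right) = 35 - 180 = -145$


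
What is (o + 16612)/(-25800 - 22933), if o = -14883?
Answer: -1729/48733 ≈ -0.035479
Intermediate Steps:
(o + 16612)/(-25800 - 22933) = (-14883 + 16612)/(-25800 - 22933) = 1729/(-48733) = 1729*(-1/48733) = -1729/48733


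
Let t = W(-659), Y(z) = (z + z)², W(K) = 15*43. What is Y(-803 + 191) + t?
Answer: 1498821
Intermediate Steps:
W(K) = 645
Y(z) = 4*z² (Y(z) = (2*z)² = 4*z²)
t = 645
Y(-803 + 191) + t = 4*(-803 + 191)² + 645 = 4*(-612)² + 645 = 4*374544 + 645 = 1498176 + 645 = 1498821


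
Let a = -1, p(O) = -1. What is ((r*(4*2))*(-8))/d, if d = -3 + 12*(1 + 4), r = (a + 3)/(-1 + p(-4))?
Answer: 64/57 ≈ 1.1228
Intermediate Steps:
r = -1 (r = (-1 + 3)/(-1 - 1) = 2/(-2) = 2*(-½) = -1)
d = 57 (d = -3 + 12*5 = -3 + 60 = 57)
((r*(4*2))*(-8))/d = (-4*2*(-8))/57 = (-1*8*(-8))*(1/57) = -8*(-8)*(1/57) = 64*(1/57) = 64/57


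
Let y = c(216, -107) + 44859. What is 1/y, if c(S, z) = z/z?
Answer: 1/44860 ≈ 2.2292e-5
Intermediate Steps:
c(S, z) = 1
y = 44860 (y = 1 + 44859 = 44860)
1/y = 1/44860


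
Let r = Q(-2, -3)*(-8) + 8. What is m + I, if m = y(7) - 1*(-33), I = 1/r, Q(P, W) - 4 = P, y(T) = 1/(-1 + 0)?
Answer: 255/8 ≈ 31.875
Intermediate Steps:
y(T) = -1 (y(T) = 1/(-1) = -1)
Q(P, W) = 4 + P
r = -8 (r = (4 - 2)*(-8) + 8 = 2*(-8) + 8 = -16 + 8 = -8)
I = -⅛ (I = 1/(-8) = -⅛ ≈ -0.12500)
m = 32 (m = -1 - 1*(-33) = -1 + 33 = 32)
m + I = 32 - ⅛ = 255/8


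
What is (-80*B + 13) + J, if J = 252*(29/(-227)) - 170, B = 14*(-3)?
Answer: 719773/227 ≈ 3170.8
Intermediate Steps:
B = -42
J = -45898/227 (J = 252*(29*(-1/227)) - 170 = 252*(-29/227) - 170 = -7308/227 - 170 = -45898/227 ≈ -202.19)
(-80*B + 13) + J = (-80*(-42) + 13) - 45898/227 = (3360 + 13) - 45898/227 = 3373 - 45898/227 = 719773/227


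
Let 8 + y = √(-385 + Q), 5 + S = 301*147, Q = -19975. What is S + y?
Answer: 44234 + 2*I*√5090 ≈ 44234.0 + 142.69*I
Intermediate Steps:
S = 44242 (S = -5 + 301*147 = -5 + 44247 = 44242)
y = -8 + 2*I*√5090 (y = -8 + √(-385 - 19975) = -8 + √(-20360) = -8 + 2*I*√5090 ≈ -8.0 + 142.69*I)
S + y = 44242 + (-8 + 2*I*√5090) = 44234 + 2*I*√5090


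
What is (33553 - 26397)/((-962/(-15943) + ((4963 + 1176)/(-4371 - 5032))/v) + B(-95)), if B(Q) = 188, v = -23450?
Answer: 3593781106405400/94444912894311 ≈ 38.052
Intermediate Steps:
(33553 - 26397)/((-962/(-15943) + ((4963 + 1176)/(-4371 - 5032))/v) + B(-95)) = (33553 - 26397)/((-962/(-15943) + ((4963 + 1176)/(-4371 - 5032))/(-23450)) + 188) = 7156/((-962*(-1/15943) + (6139/(-9403))*(-1/23450)) + 188) = 7156/((962/15943 + (6139*(-1/9403))*(-1/23450)) + 188) = 7156/((962/15943 - 6139/9403*(-1/23450)) + 188) = 7156/((962/15943 + 877/31500050) + 188) = 7156/(30317030111/502205297150 + 188) = 7156/(94444912894311/502205297150) = 7156*(502205297150/94444912894311) = 3593781106405400/94444912894311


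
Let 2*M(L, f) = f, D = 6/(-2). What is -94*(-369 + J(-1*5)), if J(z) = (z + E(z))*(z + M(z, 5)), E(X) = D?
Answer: 32806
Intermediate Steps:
D = -3 (D = 6*(-½) = -3)
M(L, f) = f/2
E(X) = -3
J(z) = (-3 + z)*(5/2 + z) (J(z) = (z - 3)*(z + (½)*5) = (-3 + z)*(z + 5/2) = (-3 + z)*(5/2 + z))
-94*(-369 + J(-1*5)) = -94*(-369 + (-15/2 + (-1*5)² - (-1)*5/2)) = -94*(-369 + (-15/2 + (-5)² - ½*(-5))) = -94*(-369 + (-15/2 + 25 + 5/2)) = -94*(-369 + 20) = -94*(-349) = 32806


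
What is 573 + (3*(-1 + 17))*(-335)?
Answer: -15507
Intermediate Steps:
573 + (3*(-1 + 17))*(-335) = 573 + (3*16)*(-335) = 573 + 48*(-335) = 573 - 16080 = -15507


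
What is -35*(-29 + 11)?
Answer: 630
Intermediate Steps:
-35*(-29 + 11) = -35*(-18) = 630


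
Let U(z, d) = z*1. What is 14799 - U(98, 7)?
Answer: 14701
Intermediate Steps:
U(z, d) = z
14799 - U(98, 7) = 14799 - 1*98 = 14799 - 98 = 14701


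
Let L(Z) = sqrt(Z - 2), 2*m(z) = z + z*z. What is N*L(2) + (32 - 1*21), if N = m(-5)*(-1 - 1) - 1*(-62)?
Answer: 11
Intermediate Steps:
m(z) = z/2 + z**2/2 (m(z) = (z + z*z)/2 = (z + z**2)/2 = z/2 + z**2/2)
L(Z) = sqrt(-2 + Z)
N = 42 (N = ((1/2)*(-5)*(1 - 5))*(-1 - 1) - 1*(-62) = ((1/2)*(-5)*(-4))*(-2) + 62 = 10*(-2) + 62 = -20 + 62 = 42)
N*L(2) + (32 - 1*21) = 42*sqrt(-2 + 2) + (32 - 1*21) = 42*sqrt(0) + (32 - 21) = 42*0 + 11 = 0 + 11 = 11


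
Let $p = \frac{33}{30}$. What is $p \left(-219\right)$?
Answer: $- \frac{2409}{10} \approx -240.9$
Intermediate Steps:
$p = \frac{11}{10}$ ($p = 33 \cdot \frac{1}{30} = \frac{11}{10} \approx 1.1$)
$p \left(-219\right) = \frac{11}{10} \left(-219\right) = - \frac{2409}{10}$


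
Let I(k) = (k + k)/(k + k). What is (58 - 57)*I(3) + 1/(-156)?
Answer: 155/156 ≈ 0.99359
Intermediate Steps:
I(k) = 1 (I(k) = (2*k)/((2*k)) = (2*k)*(1/(2*k)) = 1)
(58 - 57)*I(3) + 1/(-156) = (58 - 57)*1 + 1/(-156) = 1*1 - 1/156 = 1 - 1/156 = 155/156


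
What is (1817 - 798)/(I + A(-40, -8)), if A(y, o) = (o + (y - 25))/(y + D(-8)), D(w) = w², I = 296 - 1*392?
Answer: -24456/2377 ≈ -10.289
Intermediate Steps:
I = -96 (I = 296 - 392 = -96)
A(y, o) = (-25 + o + y)/(64 + y) (A(y, o) = (o + (y - 25))/(y + (-8)²) = (o + (-25 + y))/(y + 64) = (-25 + o + y)/(64 + y))
(1817 - 798)/(I + A(-40, -8)) = (1817 - 798)/(-96 + (-25 - 8 - 40)/(64 - 40)) = 1019/(-96 - 73/24) = 1019/(-2377/24) = 1019*(-24/2377) = -24456/2377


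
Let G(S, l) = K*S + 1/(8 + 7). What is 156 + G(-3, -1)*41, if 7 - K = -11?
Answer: -30829/15 ≈ -2055.3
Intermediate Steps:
K = 18 (K = 7 - 1*(-11) = 7 + 11 = 18)
G(S, l) = 1/15 + 18*S (G(S, l) = 18*S + 1/(8 + 7) = 18*S + 1/15 = 1/15 + 18*S)
156 + G(-3, -1)*41 = 156 + (1/15 + 18*(-3))*41 = 156 + (1/15 - 54)*41 = 156 - 809/15*41 = 156 - 33169/15 = -30829/15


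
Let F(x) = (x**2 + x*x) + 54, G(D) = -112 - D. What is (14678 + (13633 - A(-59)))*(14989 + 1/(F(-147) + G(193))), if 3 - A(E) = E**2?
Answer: 20473144819196/42967 ≈ 4.7649e+8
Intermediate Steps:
A(E) = 3 - E**2
F(x) = 54 + 2*x**2 (F(x) = (x**2 + x**2) + 54 = 2*x**2 + 54 = 54 + 2*x**2)
(14678 + (13633 - A(-59)))*(14989 + 1/(F(-147) + G(193))) = (14678 + (13633 - (3 - 1*(-59)**2)))*(14989 + 1/((54 + 2*(-147)**2) + (-112 - 1*193))) = (14678 + (13633 - (3 - 1*3481)))*(14989 + 1/((54 + 2*21609) + (-112 - 193))) = (14678 + (13633 - (3 - 3481)))*(14989 + 1/((54 + 43218) - 305)) = (14678 + (13633 - 1*(-3478)))*(14989 + 1/(43272 - 305)) = (14678 + (13633 + 3478))*(14989 + 1/42967) = (14678 + 17111)*(14989 + 1/42967) = 31789*(644032364/42967) = 20473144819196/42967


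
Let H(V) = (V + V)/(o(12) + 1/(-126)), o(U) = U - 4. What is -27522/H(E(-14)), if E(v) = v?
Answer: 1539703/196 ≈ 7855.6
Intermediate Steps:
o(U) = -4 + U
H(V) = 252*V/1007 (H(V) = (V + V)/((-4 + 12) + 1/(-126)) = (2*V)/(8 - 1/126) = (2*V)/(1007/126) = (2*V)*(126/1007) = 252*V/1007)
-27522/H(E(-14)) = -27522/((252/1007)*(-14)) = -27522/(-3528/1007) = -27522*(-1007/3528) = 1539703/196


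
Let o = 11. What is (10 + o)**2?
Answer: 441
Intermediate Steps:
(10 + o)**2 = (10 + 11)**2 = 21**2 = 441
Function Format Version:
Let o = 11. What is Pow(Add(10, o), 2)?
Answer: 441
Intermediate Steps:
Pow(Add(10, o), 2) = Pow(Add(10, 11), 2) = Pow(21, 2) = 441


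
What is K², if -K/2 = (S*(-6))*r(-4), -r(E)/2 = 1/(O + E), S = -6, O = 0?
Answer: 1296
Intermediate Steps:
r(E) = -2/E (r(E) = -2/(0 + E) = -2/E)
K = -36 (K = -2*(-6*(-6))*(-2/(-4)) = -72*(-2*(-¼)) = -72/2 = -2*18 = -36)
K² = (-36)² = 1296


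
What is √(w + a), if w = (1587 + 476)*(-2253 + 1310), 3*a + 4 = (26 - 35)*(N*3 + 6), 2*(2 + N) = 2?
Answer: I*√17508774/3 ≈ 1394.8*I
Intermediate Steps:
N = -1 (N = -2 + (½)*2 = -2 + 1 = -1)
a = -31/3 (a = -4/3 + ((26 - 35)*(-1*3 + 6))/3 = -4/3 + (-9*(-3 + 6))/3 = -4/3 + (-9*3)/3 = -4/3 + (⅓)*(-27) = -4/3 - 9 = -31/3 ≈ -10.333)
w = -1945409 (w = 2063*(-943) = -1945409)
√(w + a) = √(-1945409 - 31/3) = √(-5836258/3) = I*√17508774/3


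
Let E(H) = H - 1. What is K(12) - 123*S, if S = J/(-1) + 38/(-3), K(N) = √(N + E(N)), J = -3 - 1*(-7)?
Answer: 2050 + √23 ≈ 2054.8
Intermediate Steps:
E(H) = -1 + H
J = 4 (J = -3 + 7 = 4)
K(N) = √(-1 + 2*N) (K(N) = √(N + (-1 + N)) = √(-1 + 2*N))
S = -50/3 (S = 4/(-1) + 38/(-3) = 4*(-1) + 38*(-⅓) = -4 - 38/3 = -50/3 ≈ -16.667)
K(12) - 123*S = √(-1 + 2*12) - 123*(-50/3) = √(-1 + 24) + 2050 = √23 + 2050 = 2050 + √23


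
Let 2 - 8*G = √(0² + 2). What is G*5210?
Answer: 2605/2 - 2605*√2/4 ≈ 381.49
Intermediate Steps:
G = ¼ - √2/8 (G = ¼ - √(0² + 2)/8 = ¼ - √(0 + 2)/8 = ¼ - √2/8 ≈ 0.073223)
G*5210 = (¼ - √2/8)*5210 = 2605/2 - 2605*√2/4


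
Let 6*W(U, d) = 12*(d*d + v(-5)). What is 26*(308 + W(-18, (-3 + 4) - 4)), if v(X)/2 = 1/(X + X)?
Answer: 42328/5 ≈ 8465.6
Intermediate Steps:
v(X) = 1/X (v(X) = 2/(X + X) = 2/((2*X)) = 2*(1/(2*X)) = 1/X)
W(U, d) = -⅖ + 2*d² (W(U, d) = (12*(d*d + 1/(-5)))/6 = (12*(d² - ⅕))/6 = (12*(-⅕ + d²))/6 = (-12/5 + 12*d²)/6 = -⅖ + 2*d²)
26*(308 + W(-18, (-3 + 4) - 4)) = 26*(308 + (-⅖ + 2*((-3 + 4) - 4)²)) = 26*(308 + (-⅖ + 2*(1 - 4)²)) = 26*(308 + (-⅖ + 2*(-3)²)) = 26*(308 + (-⅖ + 2*9)) = 26*(308 + (-⅖ + 18)) = 26*(308 + 88/5) = 26*(1628/5) = 42328/5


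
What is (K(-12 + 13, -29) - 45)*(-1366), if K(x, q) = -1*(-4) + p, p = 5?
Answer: 49176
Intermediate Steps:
K(x, q) = 9 (K(x, q) = -1*(-4) + 5 = 4 + 5 = 9)
(K(-12 + 13, -29) - 45)*(-1366) = (9 - 45)*(-1366) = -36*(-1366) = 49176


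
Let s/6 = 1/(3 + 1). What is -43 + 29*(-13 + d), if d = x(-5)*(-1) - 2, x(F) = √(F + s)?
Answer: -478 - 29*I*√14/2 ≈ -478.0 - 54.254*I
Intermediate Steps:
s = 3/2 (s = 6/(3 + 1) = 6/4 = 6*(¼) = 3/2 ≈ 1.5000)
x(F) = √(3/2 + F) (x(F) = √(F + 3/2) = √(3/2 + F))
d = -2 - I*√14/2 (d = (√(6 + 4*(-5))/2)*(-1) - 2 = (√(6 - 20)/2)*(-1) - 2 = (√(-14)/2)*(-1) - 2 = ((I*√14)/2)*(-1) - 2 = (I*√14/2)*(-1) - 2 = -I*√14/2 - 2 = -2 - I*√14/2 ≈ -2.0 - 1.8708*I)
-43 + 29*(-13 + d) = -43 + 29*(-13 + (-2 - I*√14/2)) = -43 + 29*(-15 - I*√14/2) = -43 + (-435 - 29*I*√14/2) = -478 - 29*I*√14/2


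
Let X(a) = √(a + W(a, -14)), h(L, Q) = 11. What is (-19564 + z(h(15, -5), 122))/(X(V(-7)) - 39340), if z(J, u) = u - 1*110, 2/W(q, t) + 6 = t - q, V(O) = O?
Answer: 9999283840/20119262893 + 19552*I*√1209/20119262893 ≈ 0.497 + 3.379e-5*I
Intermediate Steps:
W(q, t) = 2/(-6 + t - q) (W(q, t) = 2/(-6 + (t - q)) = 2/(-6 + t - q))
X(a) = √(a - 2/(20 + a)) (X(a) = √(a - 2/(6 + a - 1*(-14))) = √(a - 2/(6 + a + 14)) = √(a - 2/(20 + a)))
z(J, u) = -110 + u (z(J, u) = u - 110 = -110 + u)
(-19564 + z(h(15, -5), 122))/(X(V(-7)) - 39340) = (-19564 + (-110 + 122))/(√((-2 - 7*(20 - 7))/(20 - 7)) - 39340) = (-19564 + 12)/(√((-2 - 7*13)/13) - 39340) = -19552/(√((-2 - 91)/13) - 39340) = -19552/(√((1/13)*(-93)) - 39340) = -19552/(√(-93/13) - 39340) = -19552/(I*√1209/13 - 39340) = -19552/(-39340 + I*√1209/13)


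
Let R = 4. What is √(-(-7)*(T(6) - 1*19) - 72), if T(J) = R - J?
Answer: I*√219 ≈ 14.799*I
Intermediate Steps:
T(J) = 4 - J
√(-(-7)*(T(6) - 1*19) - 72) = √(-(-7)*((4 - 1*6) - 1*19) - 72) = √(-(-7)*((4 - 6) - 19) - 72) = √(-(-7)*(-2 - 19) - 72) = √(-(-7)*(-21) - 72) = √(-1*147 - 72) = √(-147 - 72) = √(-219) = I*√219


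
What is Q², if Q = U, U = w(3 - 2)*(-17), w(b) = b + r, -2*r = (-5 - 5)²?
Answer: 693889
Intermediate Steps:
r = -50 (r = -(-5 - 5)²/2 = -½*(-10)² = -½*100 = -50)
w(b) = -50 + b (w(b) = b - 50 = -50 + b)
U = 833 (U = (-50 + (3 - 2))*(-17) = (-50 + 1)*(-17) = -49*(-17) = 833)
Q = 833
Q² = 833² = 693889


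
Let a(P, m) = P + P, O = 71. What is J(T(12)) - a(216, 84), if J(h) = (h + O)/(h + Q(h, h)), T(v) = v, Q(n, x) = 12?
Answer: -10285/24 ≈ -428.54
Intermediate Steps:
J(h) = (71 + h)/(12 + h) (J(h) = (h + 71)/(h + 12) = (71 + h)/(12 + h))
a(P, m) = 2*P
J(T(12)) - a(216, 84) = (71 + 12)/(12 + 12) - 2*216 = 83/24 - 1*432 = (1/24)*83 - 432 = 83/24 - 432 = -10285/24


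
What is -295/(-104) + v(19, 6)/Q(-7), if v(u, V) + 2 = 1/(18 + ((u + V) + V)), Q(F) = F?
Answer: 111273/35672 ≈ 3.1193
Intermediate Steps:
v(u, V) = -2 + 1/(18 + u + 2*V) (v(u, V) = -2 + 1/(18 + ((u + V) + V)) = -2 + 1/(18 + ((V + u) + V)) = -2 + 1/(18 + (u + 2*V)) = -2 + 1/(18 + u + 2*V))
-295/(-104) + v(19, 6)/Q(-7) = -295/(-104) + ((-35 - 4*6 - 2*19)/(18 + 19 + 2*6))/(-7) = -295*(-1/104) + ((-35 - 24 - 38)/(18 + 19 + 12))*(-1/7) = 295/104 + (-97/49)*(-1/7) = 295/104 + ((1/49)*(-97))*(-1/7) = 295/104 - 97/49*(-1/7) = 295/104 + 97/343 = 111273/35672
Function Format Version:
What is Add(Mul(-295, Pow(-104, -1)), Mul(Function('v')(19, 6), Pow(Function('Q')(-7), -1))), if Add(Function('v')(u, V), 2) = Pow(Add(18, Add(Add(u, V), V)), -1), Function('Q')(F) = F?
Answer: Rational(111273, 35672) ≈ 3.1193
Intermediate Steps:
Function('v')(u, V) = Add(-2, Pow(Add(18, u, Mul(2, V)), -1)) (Function('v')(u, V) = Add(-2, Pow(Add(18, Add(Add(u, V), V)), -1)) = Add(-2, Pow(Add(18, Add(Add(V, u), V)), -1)) = Add(-2, Pow(Add(18, Add(u, Mul(2, V))), -1)) = Add(-2, Pow(Add(18, u, Mul(2, V)), -1)))
Add(Mul(-295, Pow(-104, -1)), Mul(Function('v')(19, 6), Pow(Function('Q')(-7), -1))) = Add(Mul(-295, Pow(-104, -1)), Mul(Mul(Pow(Add(18, 19, Mul(2, 6)), -1), Add(-35, Mul(-4, 6), Mul(-2, 19))), Pow(-7, -1))) = Add(Mul(-295, Rational(-1, 104)), Mul(Mul(Pow(Add(18, 19, 12), -1), Add(-35, -24, -38)), Rational(-1, 7))) = Add(Rational(295, 104), Mul(Mul(Pow(49, -1), -97), Rational(-1, 7))) = Add(Rational(295, 104), Mul(Mul(Rational(1, 49), -97), Rational(-1, 7))) = Add(Rational(295, 104), Mul(Rational(-97, 49), Rational(-1, 7))) = Add(Rational(295, 104), Rational(97, 343)) = Rational(111273, 35672)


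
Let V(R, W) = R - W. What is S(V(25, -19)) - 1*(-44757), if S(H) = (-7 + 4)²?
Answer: 44766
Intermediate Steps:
S(H) = 9 (S(H) = (-3)² = 9)
S(V(25, -19)) - 1*(-44757) = 9 - 1*(-44757) = 9 + 44757 = 44766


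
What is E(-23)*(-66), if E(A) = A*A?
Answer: -34914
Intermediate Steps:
E(A) = A²
E(-23)*(-66) = (-23)²*(-66) = 529*(-66) = -34914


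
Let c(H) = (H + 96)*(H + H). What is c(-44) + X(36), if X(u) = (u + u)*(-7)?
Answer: -5080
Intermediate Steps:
X(u) = -14*u (X(u) = (2*u)*(-7) = -14*u)
c(H) = 2*H*(96 + H) (c(H) = (96 + H)*(2*H) = 2*H*(96 + H))
c(-44) + X(36) = 2*(-44)*(96 - 44) - 14*36 = 2*(-44)*52 - 504 = -4576 - 504 = -5080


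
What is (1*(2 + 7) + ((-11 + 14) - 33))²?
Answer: 441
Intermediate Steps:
(1*(2 + 7) + ((-11 + 14) - 33))² = (1*9 + (3 - 33))² = (9 - 30)² = (-21)² = 441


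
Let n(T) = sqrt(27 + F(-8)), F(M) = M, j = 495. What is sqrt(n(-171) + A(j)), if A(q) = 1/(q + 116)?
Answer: sqrt(611 + 373321*sqrt(19))/611 ≈ 2.0882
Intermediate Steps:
A(q) = 1/(116 + q)
n(T) = sqrt(19) (n(T) = sqrt(27 - 8) = sqrt(19))
sqrt(n(-171) + A(j)) = sqrt(sqrt(19) + 1/(116 + 495)) = sqrt(sqrt(19) + 1/611) = sqrt(1/611 + sqrt(19))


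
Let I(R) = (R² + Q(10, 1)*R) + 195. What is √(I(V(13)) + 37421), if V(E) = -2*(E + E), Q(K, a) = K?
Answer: 10*√398 ≈ 199.50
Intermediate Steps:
V(E) = -4*E
I(R) = 195 + R² + 10*R (I(R) = (R² + 10*R) + 195 = 195 + R² + 10*R)
√(I(V(13)) + 37421) = √((195 + (-4*13)² + 10*(-4*13)) + 37421) = √((195 + (-52)² + 10*(-52)) + 37421) = √((195 + 2704 - 520) + 37421) = √(2379 + 37421) = √39800 = 10*√398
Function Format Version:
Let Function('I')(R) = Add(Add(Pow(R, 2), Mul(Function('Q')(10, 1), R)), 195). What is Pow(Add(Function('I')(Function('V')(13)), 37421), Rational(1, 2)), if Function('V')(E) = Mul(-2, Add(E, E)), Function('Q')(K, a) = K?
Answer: Mul(10, Pow(398, Rational(1, 2))) ≈ 199.50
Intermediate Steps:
Function('V')(E) = Mul(-4, E) (Function('V')(E) = Mul(-2, Mul(2, E)) = Mul(-4, E))
Function('I')(R) = Add(195, Pow(R, 2), Mul(10, R)) (Function('I')(R) = Add(Add(Pow(R, 2), Mul(10, R)), 195) = Add(195, Pow(R, 2), Mul(10, R)))
Pow(Add(Function('I')(Function('V')(13)), 37421), Rational(1, 2)) = Pow(Add(Add(195, Pow(Mul(-4, 13), 2), Mul(10, Mul(-4, 13))), 37421), Rational(1, 2)) = Pow(Add(Add(195, Pow(-52, 2), Mul(10, -52)), 37421), Rational(1, 2)) = Pow(Add(Add(195, 2704, -520), 37421), Rational(1, 2)) = Pow(Add(2379, 37421), Rational(1, 2)) = Pow(39800, Rational(1, 2)) = Mul(10, Pow(398, Rational(1, 2)))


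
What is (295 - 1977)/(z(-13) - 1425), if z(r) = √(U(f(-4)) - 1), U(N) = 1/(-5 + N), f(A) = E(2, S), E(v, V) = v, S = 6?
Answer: 7190550/6091879 + 3364*I*√3/6091879 ≈ 1.1803 + 0.00095646*I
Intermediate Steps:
f(A) = 2
z(r) = 2*I*√3/3 (z(r) = √(1/(-5 + 2) - 1) = √(1/(-3) - 1) = √(-⅓ - 1) = √(-4/3) = 2*I*√3/3)
(295 - 1977)/(z(-13) - 1425) = (295 - 1977)/(2*I*√3/3 - 1425) = -1682/(-1425 + 2*I*√3/3)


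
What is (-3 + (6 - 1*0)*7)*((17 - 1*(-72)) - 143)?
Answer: -2106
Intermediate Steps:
(-3 + (6 - 1*0)*7)*((17 - 1*(-72)) - 143) = (-3 + (6 + 0)*7)*((17 + 72) - 143) = (-3 + 6*7)*(89 - 143) = (-3 + 42)*(-54) = 39*(-54) = -2106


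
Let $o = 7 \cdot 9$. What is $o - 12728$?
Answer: $-12665$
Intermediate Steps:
$o = 63$
$o - 12728 = 63 - 12728 = -12665$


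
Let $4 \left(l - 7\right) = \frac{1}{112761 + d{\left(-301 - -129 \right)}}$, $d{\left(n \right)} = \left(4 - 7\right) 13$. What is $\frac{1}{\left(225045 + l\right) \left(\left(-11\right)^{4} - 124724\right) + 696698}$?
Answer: $- \frac{450888}{11170165226134867} \approx -4.0365 \cdot 10^{-11}$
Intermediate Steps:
$d{\left(n \right)} = -39$ ($d{\left(n \right)} = \left(-3\right) 13 = -39$)
$l = \frac{3156217}{450888}$ ($l = 7 + \frac{1}{4 \left(112761 - 39\right)} = 7 + \frac{1}{4 \cdot 112722} = 7 + \frac{1}{4} \cdot \frac{1}{112722} = 7 + \frac{1}{450888} = \frac{3156217}{450888} \approx 7.0$)
$\frac{1}{\left(225045 + l\right) \left(\left(-11\right)^{4} - 124724\right) + 696698} = \frac{1}{\left(225045 + \frac{3156217}{450888}\right) \left(\left(-11\right)^{4} - 124724\right) + 696698} = \frac{1}{\frac{101473246177 \left(14641 - 124724\right)}{450888} + 696698} = \frac{1}{\frac{101473246177}{450888} \left(-110083\right) + 696698} = \frac{1}{- \frac{11170479358902691}{450888} + 696698} = \frac{1}{- \frac{11170165226134867}{450888}} = - \frac{450888}{11170165226134867}$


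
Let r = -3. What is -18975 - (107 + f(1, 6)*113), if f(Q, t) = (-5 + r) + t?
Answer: -18856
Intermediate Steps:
f(Q, t) = -8 + t (f(Q, t) = (-5 - 3) + t = -8 + t)
-18975 - (107 + f(1, 6)*113) = -18975 - (107 + (-8 + 6)*113) = -18975 - (107 - 2*113) = -18975 - (107 - 226) = -18975 - 1*(-119) = -18975 + 119 = -18856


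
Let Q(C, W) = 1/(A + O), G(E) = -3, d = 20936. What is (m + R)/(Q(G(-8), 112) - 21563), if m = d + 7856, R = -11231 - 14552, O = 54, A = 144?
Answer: -595782/4269473 ≈ -0.13954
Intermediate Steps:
R = -25783
Q(C, W) = 1/198 (Q(C, W) = 1/(144 + 54) = 1/198)
m = 28792 (m = 20936 + 7856 = 28792)
(m + R)/(Q(G(-8), 112) - 21563) = (28792 - 25783)/(1/198 - 21563) = 3009/(-4269473/198) = 3009*(-198/4269473) = -595782/4269473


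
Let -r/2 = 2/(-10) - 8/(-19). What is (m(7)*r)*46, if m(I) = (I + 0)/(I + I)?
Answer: -966/95 ≈ -10.168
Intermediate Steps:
r = -42/95 (r = -2*(2/(-10) - 8/(-19)) = -2*(2*(-1/10) - 8*(-1/19)) = -2*(-1/5 + 8/19) = -2*21/95 = -42/95 ≈ -0.44211)
m(I) = 1/2 (m(I) = I/((2*I)) = I*(1/(2*I)) = 1/2)
(m(7)*r)*46 = ((1/2)*(-42/95))*46 = -21/95*46 = -966/95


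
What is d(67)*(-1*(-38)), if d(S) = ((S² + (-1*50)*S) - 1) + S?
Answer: 45790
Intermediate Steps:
d(S) = -1 + S² - 49*S (d(S) = ((S² - 50*S) - 1) + S = (-1 + S² - 50*S) + S = -1 + S² - 49*S)
d(67)*(-1*(-38)) = (-1 + 67² - 49*67)*(-1*(-38)) = (-1 + 4489 - 3283)*38 = 1205*38 = 45790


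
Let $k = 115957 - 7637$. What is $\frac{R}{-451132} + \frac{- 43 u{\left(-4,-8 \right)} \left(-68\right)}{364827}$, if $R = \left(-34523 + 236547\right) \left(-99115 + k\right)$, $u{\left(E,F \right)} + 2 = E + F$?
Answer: $- \frac{169615509297598}{41146283541} \approx -4122.3$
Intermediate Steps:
$u{\left(E,F \right)} = -2 + E + F$ ($u{\left(E,F \right)} = -2 + \left(E + F\right) = -2 + E + F$)
$k = 108320$ ($k = 115957 - 7637 = 108320$)
$R = 1859630920$ ($R = \left(-34523 + 236547\right) \left(-99115 + 108320\right) = 202024 \cdot 9205 = 1859630920$)
$\frac{R}{-451132} + \frac{- 43 u{\left(-4,-8 \right)} \left(-68\right)}{364827} = \frac{1859630920}{-451132} + \frac{- 43 \left(-2 - 4 - 8\right) \left(-68\right)}{364827} = 1859630920 \left(- \frac{1}{451132}\right) + \left(-43\right) \left(-14\right) \left(-68\right) \frac{1}{364827} = - \frac{464907730}{112783} + 602 \left(-68\right) \frac{1}{364827} = - \frac{464907730}{112783} - \frac{40936}{364827} = - \frac{169615509297598}{41146283541}$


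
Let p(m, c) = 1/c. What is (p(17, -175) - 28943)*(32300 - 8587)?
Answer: -120106961538/175 ≈ -6.8633e+8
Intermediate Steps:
(p(17, -175) - 28943)*(32300 - 8587) = (1/(-175) - 28943)*(32300 - 8587) = (-1/175 - 28943)*23713 = -5065026/175*23713 = -120106961538/175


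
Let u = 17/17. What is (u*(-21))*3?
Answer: -63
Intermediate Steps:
u = 1 (u = 17*(1/17) = 1)
(u*(-21))*3 = (1*(-21))*3 = -21*3 = -63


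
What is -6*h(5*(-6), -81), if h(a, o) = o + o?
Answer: 972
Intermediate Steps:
h(a, o) = 2*o
-6*h(5*(-6), -81) = -12*(-81) = -6*(-162) = 972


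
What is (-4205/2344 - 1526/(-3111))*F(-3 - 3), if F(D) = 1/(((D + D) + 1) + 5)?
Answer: 9504811/43753104 ≈ 0.21724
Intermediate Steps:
F(D) = 1/(6 + 2*D) (F(D) = 1/((2*D + 1) + 5) = 1/((1 + 2*D) + 5) = 1/(6 + 2*D))
(-4205/2344 - 1526/(-3111))*F(-3 - 3) = (-4205/2344 - 1526/(-3111))*(1/(2*(3 + (-3 - 3)))) = (-4205*1/2344 - 1526*(-1/3111))*(1/(2*(3 - 6))) = (-4205/2344 + 1526/3111)*((1/2)/(-3)) = -9504811*(-1)/(14584368*3) = -9504811/7292184*(-1/6) = 9504811/43753104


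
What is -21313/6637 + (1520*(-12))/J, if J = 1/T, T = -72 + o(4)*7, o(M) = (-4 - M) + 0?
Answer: 15495515327/6637 ≈ 2.3347e+6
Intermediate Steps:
o(M) = -4 - M
T = -128 (T = -72 + (-4 - 1*4)*7 = -72 + (-4 - 4)*7 = -72 - 8*7 = -72 - 56 = -128)
J = -1/128 (J = 1/(-128) = -1/128 ≈ -0.0078125)
-21313/6637 + (1520*(-12))/J = -21313/6637 + (1520*(-12))/(-1/128) = -21313*1/6637 - 18240*(-128) = -21313/6637 + 2334720 = 15495515327/6637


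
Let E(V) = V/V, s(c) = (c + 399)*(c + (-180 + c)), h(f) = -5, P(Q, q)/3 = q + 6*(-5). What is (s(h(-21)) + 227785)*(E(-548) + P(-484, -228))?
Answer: -118211025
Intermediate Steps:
P(Q, q) = -90 + 3*q (P(Q, q) = 3*(q + 6*(-5)) = 3*(q - 30) = 3*(-30 + q) = -90 + 3*q)
s(c) = (-180 + 2*c)*(399 + c) (s(c) = (399 + c)*(-180 + 2*c) = (-180 + 2*c)*(399 + c))
E(V) = 1
(s(h(-21)) + 227785)*(E(-548) + P(-484, -228)) = ((-71820 + 2*(-5)² + 618*(-5)) + 227785)*(1 + (-90 + 3*(-228))) = ((-71820 + 2*25 - 3090) + 227785)*(1 + (-90 - 684)) = ((-71820 + 50 - 3090) + 227785)*(1 - 774) = (-74860 + 227785)*(-773) = 152925*(-773) = -118211025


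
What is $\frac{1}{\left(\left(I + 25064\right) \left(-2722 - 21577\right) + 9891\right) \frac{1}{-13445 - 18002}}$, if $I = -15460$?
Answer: $\frac{31447}{233357705} \approx 0.00013476$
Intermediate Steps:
$\frac{1}{\left(\left(I + 25064\right) \left(-2722 - 21577\right) + 9891\right) \frac{1}{-13445 - 18002}} = \frac{1}{\left(\left(-15460 + 25064\right) \left(-2722 - 21577\right) + 9891\right) \frac{1}{-13445 - 18002}} = \frac{1}{\left(9604 \left(-24299\right) + 9891\right) \frac{1}{-31447}} = \frac{1}{\left(-233367596 + 9891\right) \left(- \frac{1}{31447}\right)} = \frac{1}{\left(-233357705\right) \left(- \frac{1}{31447}\right)} = \frac{1}{\frac{233357705}{31447}} = \frac{31447}{233357705}$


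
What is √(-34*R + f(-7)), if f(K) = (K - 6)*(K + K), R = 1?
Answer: 2*√37 ≈ 12.166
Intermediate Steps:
f(K) = 2*K*(-6 + K) (f(K) = (-6 + K)*(2*K) = 2*K*(-6 + K))
√(-34*R + f(-7)) = √(-34*1 + 2*(-7)*(-6 - 7)) = √(-34 + 2*(-7)*(-13)) = √(-34 + 182) = √148 = 2*√37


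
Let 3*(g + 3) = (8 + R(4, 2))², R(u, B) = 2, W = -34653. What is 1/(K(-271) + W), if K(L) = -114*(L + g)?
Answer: -1/7217 ≈ -0.00013856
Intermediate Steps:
g = 91/3 (g = -3 + (8 + 2)²/3 = -3 + (⅓)*10² = -3 + (⅓)*100 = -3 + 100/3 = 91/3 ≈ 30.333)
K(L) = -3458 - 114*L (K(L) = -114*(L + 91/3) = -114*(91/3 + L) = -3458 - 114*L)
1/(K(-271) + W) = 1/((-3458 - 114*(-271)) - 34653) = 1/((-3458 + 30894) - 34653) = 1/(27436 - 34653) = 1/(-7217) = -1/7217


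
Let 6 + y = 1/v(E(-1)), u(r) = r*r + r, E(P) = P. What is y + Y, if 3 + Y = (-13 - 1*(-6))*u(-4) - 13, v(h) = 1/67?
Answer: -39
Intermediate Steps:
u(r) = r + r**2 (u(r) = r**2 + r = r + r**2)
v(h) = 1/67
Y = -100 (Y = -3 + ((-13 - 1*(-6))*(-4*(1 - 4)) - 13) = -3 + ((-13 + 6)*(-4*(-3)) - 13) = -3 + (-7*12 - 13) = -3 + (-84 - 13) = -3 - 97 = -100)
y = 61 (y = -6 + 1/(1/67) = -6 + 67 = 61)
y + Y = 61 - 100 = -39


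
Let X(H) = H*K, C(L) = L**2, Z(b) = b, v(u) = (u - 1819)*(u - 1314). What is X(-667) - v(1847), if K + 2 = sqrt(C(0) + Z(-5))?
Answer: -13590 - 667*I*sqrt(5) ≈ -13590.0 - 1491.5*I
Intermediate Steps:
v(u) = (-1819 + u)*(-1314 + u)
K = -2 + I*sqrt(5) (K = -2 + sqrt(0**2 - 5) = -2 + sqrt(0 - 5) = -2 + sqrt(-5) = -2 + I*sqrt(5) ≈ -2.0 + 2.2361*I)
X(H) = H*(-2 + I*sqrt(5))
X(-667) - v(1847) = -667*(-2 + I*sqrt(5)) - (2390166 + 1847**2 - 3133*1847) = (1334 - 667*I*sqrt(5)) - (2390166 + 3411409 - 5786651) = (1334 - 667*I*sqrt(5)) - 1*14924 = (1334 - 667*I*sqrt(5)) - 14924 = -13590 - 667*I*sqrt(5)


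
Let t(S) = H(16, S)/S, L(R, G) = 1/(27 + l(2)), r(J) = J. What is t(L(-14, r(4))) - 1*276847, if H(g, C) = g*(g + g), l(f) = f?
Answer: -261999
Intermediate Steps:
H(g, C) = 2*g² (H(g, C) = g*(2*g) = 2*g²)
L(R, G) = 1/29 (L(R, G) = 1/(27 + 2) = 1/29)
t(S) = 512/S (t(S) = (2*16²)/S = (2*256)/S = 512/S)
t(L(-14, r(4))) - 1*276847 = 512/(1/29) - 1*276847 = 512*29 - 276847 = 14848 - 276847 = -261999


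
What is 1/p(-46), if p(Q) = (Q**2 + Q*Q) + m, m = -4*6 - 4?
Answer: 1/4204 ≈ 0.00023787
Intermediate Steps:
m = -28 (m = -24 - 4 = -28)
p(Q) = -28 + 2*Q**2 (p(Q) = (Q**2 + Q*Q) - 28 = (Q**2 + Q**2) - 28 = 2*Q**2 - 28 = -28 + 2*Q**2)
1/p(-46) = 1/(-28 + 2*(-46)**2) = 1/(-28 + 2*2116) = 1/(-28 + 4232) = 1/4204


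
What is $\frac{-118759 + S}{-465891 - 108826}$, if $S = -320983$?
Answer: $\frac{439742}{574717} \approx 0.76515$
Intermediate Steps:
$\frac{-118759 + S}{-465891 - 108826} = \frac{-118759 - 320983}{-465891 - 108826} = - \frac{439742}{-574717} = \left(-439742\right) \left(- \frac{1}{574717}\right) = \frac{439742}{574717}$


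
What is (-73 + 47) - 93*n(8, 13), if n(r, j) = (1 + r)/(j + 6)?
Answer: -1331/19 ≈ -70.053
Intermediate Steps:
n(r, j) = (1 + r)/(6 + j)
(-73 + 47) - 93*n(8, 13) = (-73 + 47) - 93*(1 + 8)/(6 + 13) = -26 - 93*9/19 = -26 - 837/19 = -1331/19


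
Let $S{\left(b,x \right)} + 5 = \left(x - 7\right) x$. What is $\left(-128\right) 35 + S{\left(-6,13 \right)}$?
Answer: $-4407$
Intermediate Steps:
$S{\left(b,x \right)} = -5 + x \left(-7 + x\right)$ ($S{\left(b,x \right)} = -5 + \left(x - 7\right) x = -5 + \left(-7 + x\right) x = -5 + x \left(-7 + x\right)$)
$\left(-128\right) 35 + S{\left(-6,13 \right)} = \left(-128\right) 35 - \left(96 - 169\right) = -4480 - -73 = -4480 + 73 = -4407$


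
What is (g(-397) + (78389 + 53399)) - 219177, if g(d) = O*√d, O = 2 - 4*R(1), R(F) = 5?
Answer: -87389 - 18*I*√397 ≈ -87389.0 - 358.65*I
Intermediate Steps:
O = -18 (O = 2 - 4*5 = 2 - 20 = -18)
g(d) = -18*√d
(g(-397) + (78389 + 53399)) - 219177 = (-18*I*√397 + (78389 + 53399)) - 219177 = (-18*I*√397 + 131788) - 219177 = (131788 - 18*I*√397) - 219177 = -87389 - 18*I*√397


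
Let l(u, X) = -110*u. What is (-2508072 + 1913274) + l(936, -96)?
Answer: -697758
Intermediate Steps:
(-2508072 + 1913274) + l(936, -96) = (-2508072 + 1913274) - 110*936 = -594798 - 102960 = -697758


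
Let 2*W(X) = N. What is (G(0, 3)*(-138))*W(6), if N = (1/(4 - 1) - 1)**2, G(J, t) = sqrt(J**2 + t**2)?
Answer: -92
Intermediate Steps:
N = 4/9 (N = (1/3 - 1)**2 = (-2/3)**2 = 4/9 ≈ 0.44444)
W(X) = 2/9 (W(X) = (1/2)*(4/9) = 2/9)
(G(0, 3)*(-138))*W(6) = (sqrt(0**2 + 3**2)*(-138))*(2/9) = (sqrt(0 + 9)*(-138))*(2/9) = (sqrt(9)*(-138))*(2/9) = (3*(-138))*(2/9) = -414*2/9 = -92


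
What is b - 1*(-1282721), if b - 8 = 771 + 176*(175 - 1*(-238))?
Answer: 1356188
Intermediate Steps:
b = 73467 (b = 8 + (771 + 176*(175 - 1*(-238))) = 8 + (771 + 176*(175 + 238)) = 8 + (771 + 176*413) = 8 + (771 + 72688) = 8 + 73459 = 73467)
b - 1*(-1282721) = 73467 - 1*(-1282721) = 73467 + 1282721 = 1356188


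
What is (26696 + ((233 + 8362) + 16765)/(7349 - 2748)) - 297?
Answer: 121487159/4601 ≈ 26405.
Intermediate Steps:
(26696 + ((233 + 8362) + 16765)/(7349 - 2748)) - 297 = (26696 + (8595 + 16765)/4601) - 297 = (26696 + 25360*(1/4601)) - 297 = (26696 + 25360/4601) - 297 = 122853656/4601 - 297 = 121487159/4601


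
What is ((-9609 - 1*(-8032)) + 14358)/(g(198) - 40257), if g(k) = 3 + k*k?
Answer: -12781/1050 ≈ -12.172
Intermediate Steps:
g(k) = 3 + k**2
((-9609 - 1*(-8032)) + 14358)/(g(198) - 40257) = ((-9609 - 1*(-8032)) + 14358)/((3 + 198**2) - 40257) = ((-9609 + 8032) + 14358)/((3 + 39204) - 40257) = (-1577 + 14358)/(39207 - 40257) = 12781/(-1050) = 12781*(-1/1050) = -12781/1050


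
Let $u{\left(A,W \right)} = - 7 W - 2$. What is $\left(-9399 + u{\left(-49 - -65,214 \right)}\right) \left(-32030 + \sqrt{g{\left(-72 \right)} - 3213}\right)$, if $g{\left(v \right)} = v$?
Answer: $349094970 - 32697 i \sqrt{365} \approx 3.4909 \cdot 10^{8} - 6.2468 \cdot 10^{5} i$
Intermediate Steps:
$u{\left(A,W \right)} = -2 - 7 W$
$\left(-9399 + u{\left(-49 - -65,214 \right)}\right) \left(-32030 + \sqrt{g{\left(-72 \right)} - 3213}\right) = \left(-9399 - 1500\right) \left(-32030 + \sqrt{-72 - 3213}\right) = \left(-9399 - 1500\right) \left(-32030 + \sqrt{-3285}\right) = \left(-9399 - 1500\right) \left(-32030 + 3 i \sqrt{365}\right) = - 10899 \left(-32030 + 3 i \sqrt{365}\right) = 349094970 - 32697 i \sqrt{365}$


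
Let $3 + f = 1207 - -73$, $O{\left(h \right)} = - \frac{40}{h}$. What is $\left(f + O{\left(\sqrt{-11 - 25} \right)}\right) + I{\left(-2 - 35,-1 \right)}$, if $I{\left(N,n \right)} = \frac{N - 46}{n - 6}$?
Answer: $\frac{9022}{7} + \frac{20 i}{3} \approx 1288.9 + 6.6667 i$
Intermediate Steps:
$I{\left(N,n \right)} = \frac{-46 + N}{-6 + n}$
$f = 1277$ ($f = -3 + \left(1207 - -73\right) = -3 + \left(1207 + 73\right) = -3 + 1280 = 1277$)
$\left(f + O{\left(\sqrt{-11 - 25} \right)}\right) + I{\left(-2 - 35,-1 \right)} = \left(1277 - \frac{40}{\sqrt{-11 - 25}}\right) + \frac{-46 - 37}{-6 - 1} = \left(1277 - \frac{40}{\sqrt{-36}}\right) + \frac{-46 - 37}{-7} = \left(1277 - \frac{40}{6 i}\right) - \frac{-46 - 37}{7} = \left(1277 - 40 \left(- \frac{i}{6}\right)\right) - - \frac{83}{7} = \left(1277 + \frac{20 i}{3}\right) + \frac{83}{7} = \frac{9022}{7} + \frac{20 i}{3}$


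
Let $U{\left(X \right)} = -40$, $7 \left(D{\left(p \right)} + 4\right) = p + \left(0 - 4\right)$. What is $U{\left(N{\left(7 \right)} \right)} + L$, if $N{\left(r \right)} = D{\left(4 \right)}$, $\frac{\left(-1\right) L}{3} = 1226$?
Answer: $-3718$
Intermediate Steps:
$L = -3678$ ($L = \left(-3\right) 1226 = -3678$)
$D{\left(p \right)} = - \frac{32}{7} + \frac{p}{7}$ ($D{\left(p \right)} = -4 + \frac{p + \left(0 - 4\right)}{7} = -4 + \frac{p - 4}{7} = -4 + \frac{-4 + p}{7} = -4 + \left(- \frac{4}{7} + \frac{p}{7}\right) = - \frac{32}{7} + \frac{p}{7}$)
$N{\left(r \right)} = -4$ ($N{\left(r \right)} = - \frac{32}{7} + \frac{1}{7} \cdot 4 = - \frac{32}{7} + \frac{4}{7} = -4$)
$U{\left(N{\left(7 \right)} \right)} + L = -40 - 3678 = -3718$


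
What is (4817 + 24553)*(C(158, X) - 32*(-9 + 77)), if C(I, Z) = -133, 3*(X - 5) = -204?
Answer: -67815330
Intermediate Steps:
X = -63 (X = 5 + (⅓)*(-204) = 5 - 68 = -63)
(4817 + 24553)*(C(158, X) - 32*(-9 + 77)) = (4817 + 24553)*(-133 - 32*(-9 + 77)) = 29370*(-133 - 32*68) = 29370*(-133 - 2176) = 29370*(-2309) = -67815330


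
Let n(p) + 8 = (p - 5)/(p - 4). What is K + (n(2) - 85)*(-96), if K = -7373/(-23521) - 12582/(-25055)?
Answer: 5177055737257/589318655 ≈ 8784.8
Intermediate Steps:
n(p) = -8 + (-5 + p)/(-4 + p) (n(p) = -8 + (p - 5)/(p - 4) = -8 + (-5 + p)/(-4 + p))
K = 480671737/589318655 (K = -7373*(-1/23521) - 12582*(-1/25055) = 7373/23521 + 12582/25055 = 480671737/589318655 ≈ 0.81564)
K + (n(2) - 85)*(-96) = 480671737/589318655 + ((27 - 7*2)/(-4 + 2) - 85)*(-96) = 480671737/589318655 + ((27 - 14)/(-2) - 85)*(-96) = 480671737/589318655 + (-½*13 - 85)*(-96) = 480671737/589318655 + (-13/2 - 85)*(-96) = 480671737/589318655 - 183/2*(-96) = 480671737/589318655 + 8784 = 5177055737257/589318655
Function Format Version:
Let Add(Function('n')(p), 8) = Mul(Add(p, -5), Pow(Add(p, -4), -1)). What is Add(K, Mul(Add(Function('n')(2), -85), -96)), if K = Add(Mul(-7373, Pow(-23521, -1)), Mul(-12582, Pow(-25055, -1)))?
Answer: Rational(5177055737257, 589318655) ≈ 8784.8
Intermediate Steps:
Function('n')(p) = Add(-8, Mul(Pow(Add(-4, p), -1), Add(-5, p))) (Function('n')(p) = Add(-8, Mul(Add(p, -5), Pow(Add(p, -4), -1))) = Add(-8, Mul(Add(-5, p), Pow(Add(-4, p), -1))) = Add(-8, Mul(Pow(Add(-4, p), -1), Add(-5, p))))
K = Rational(480671737, 589318655) (K = Add(Mul(-7373, Rational(-1, 23521)), Mul(-12582, Rational(-1, 25055))) = Add(Rational(7373, 23521), Rational(12582, 25055)) = Rational(480671737, 589318655) ≈ 0.81564)
Add(K, Mul(Add(Function('n')(2), -85), -96)) = Add(Rational(480671737, 589318655), Mul(Add(Mul(Pow(Add(-4, 2), -1), Add(27, Mul(-7, 2))), -85), -96)) = Add(Rational(480671737, 589318655), Mul(Add(Mul(Pow(-2, -1), Add(27, -14)), -85), -96)) = Add(Rational(480671737, 589318655), Mul(Add(Mul(Rational(-1, 2), 13), -85), -96)) = Add(Rational(480671737, 589318655), Mul(Add(Rational(-13, 2), -85), -96)) = Add(Rational(480671737, 589318655), Mul(Rational(-183, 2), -96)) = Add(Rational(480671737, 589318655), 8784) = Rational(5177055737257, 589318655)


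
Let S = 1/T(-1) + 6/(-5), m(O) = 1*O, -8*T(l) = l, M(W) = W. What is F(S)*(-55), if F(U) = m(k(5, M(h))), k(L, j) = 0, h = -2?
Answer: 0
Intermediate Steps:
T(l) = -l/8
m(O) = O
S = 34/5 (S = 1/(-⅛*(-1)) + 6/(-5) = 1/(⅛) + 6*(-⅕) = 1*8 - 6/5 = 8 - 6/5 = 34/5 ≈ 6.8000)
F(U) = 0
F(S)*(-55) = 0*(-55) = 0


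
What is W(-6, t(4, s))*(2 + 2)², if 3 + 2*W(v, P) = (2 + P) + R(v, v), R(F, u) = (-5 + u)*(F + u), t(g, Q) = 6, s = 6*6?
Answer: 1096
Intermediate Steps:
s = 36
W(v, P) = -½ + v² + P/2 - 5*v (W(v, P) = -3/2 + ((2 + P) + (v² - 5*v - 5*v + v*v))/2 = -3/2 + ((2 + P) + (v² - 5*v - 5*v + v²))/2 = -3/2 + ((2 + P) + (-10*v + 2*v²))/2 = -3/2 + (2 + P - 10*v + 2*v²)/2 = -3/2 + (1 + v² + P/2 - 5*v) = -½ + v² + P/2 - 5*v)
W(-6, t(4, s))*(2 + 2)² = (-½ + (-6)² + (½)*6 - 5*(-6))*(2 + 2)² = (-½ + 36 + 3 + 30)*4² = (137/2)*16 = 1096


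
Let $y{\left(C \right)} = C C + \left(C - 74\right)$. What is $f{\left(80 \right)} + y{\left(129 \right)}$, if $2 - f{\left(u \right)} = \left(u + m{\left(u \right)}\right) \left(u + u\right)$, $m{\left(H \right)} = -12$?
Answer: $5818$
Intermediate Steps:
$f{\left(u \right)} = 2 - 2 u \left(-12 + u\right)$ ($f{\left(u \right)} = 2 - \left(u - 12\right) \left(u + u\right) = 2 - \left(-12 + u\right) 2 u = 2 - 2 u \left(-12 + u\right)$)
$y{\left(C \right)} = -74 + C + C^{2}$ ($y{\left(C \right)} = C^{2} + \left(-74 + C\right) = -74 + C + C^{2}$)
$f{\left(80 \right)} + y{\left(129 \right)} = \left(2 - 2 \cdot 80^{2} + 24 \cdot 80\right) + \left(-74 + 129 + 129^{2}\right) = \left(2 - 12800 + 1920\right) + \left(-74 + 129 + 16641\right) = \left(2 - 12800 + 1920\right) + 16696 = -10878 + 16696 = 5818$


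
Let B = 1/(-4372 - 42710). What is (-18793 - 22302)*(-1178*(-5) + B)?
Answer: -11396176872005/47082 ≈ -2.4205e+8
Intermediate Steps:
B = -1/47082 (B = 1/(-47082) = -1/47082 ≈ -2.1240e-5)
(-18793 - 22302)*(-1178*(-5) + B) = (-18793 - 22302)*(-1178*(-5) - 1/47082) = -41095*(5890 - 1/47082) = -41095*277312979/47082 = -11396176872005/47082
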